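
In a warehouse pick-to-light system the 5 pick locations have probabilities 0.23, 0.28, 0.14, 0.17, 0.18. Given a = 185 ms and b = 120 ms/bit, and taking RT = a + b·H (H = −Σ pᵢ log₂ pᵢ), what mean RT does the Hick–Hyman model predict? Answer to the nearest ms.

458 ms

Entropy contributions −pᵢ log₂ pᵢ: 0.4877, 0.5142, 0.3971, 0.4346, 0.4453; sum H = 2.2789 bits.
RT = a + bH = 185 + 120·2.2789 = 458.47 ms.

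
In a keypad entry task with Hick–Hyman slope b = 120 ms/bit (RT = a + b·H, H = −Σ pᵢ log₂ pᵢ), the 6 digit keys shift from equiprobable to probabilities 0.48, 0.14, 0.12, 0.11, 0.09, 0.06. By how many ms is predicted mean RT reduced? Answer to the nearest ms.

Equiprobable entropy H₀ = log₂ 6 = 2.5850 bits.
Skewed entropy H = −Σ pᵢ log₂ pᵢ = 2.1789 bits.
ΔRT = b·(H₀ − H) = 120 × 0.4060 = 48.73 ms.

49 ms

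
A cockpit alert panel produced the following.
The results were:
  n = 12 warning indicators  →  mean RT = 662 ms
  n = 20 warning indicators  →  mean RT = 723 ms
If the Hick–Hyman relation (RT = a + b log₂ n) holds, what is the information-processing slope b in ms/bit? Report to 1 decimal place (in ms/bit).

82.8 ms/bit

The slope on a log₂ axis is (723 − 662) / (4.3219 − 3.5850) = 82.772 ms/bit.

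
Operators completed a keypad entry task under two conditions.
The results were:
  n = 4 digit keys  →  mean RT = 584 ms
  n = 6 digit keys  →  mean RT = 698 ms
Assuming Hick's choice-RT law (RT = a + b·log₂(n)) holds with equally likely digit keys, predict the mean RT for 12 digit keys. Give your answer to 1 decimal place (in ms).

Fit slope and intercept:
  b = (698 − 584) / (log₂ 6 − log₂ 4) = 114 / (2.5850 − 2) = 194.884 ms/bit
  a = 584 − 194.884 × 2 = 194.231 ms
Then RT(12) = 194.231 + 194.884 × log₂ 12 = 194.231 + 194.884 × 3.5850 ≈ 892.884 ms.

892.9 ms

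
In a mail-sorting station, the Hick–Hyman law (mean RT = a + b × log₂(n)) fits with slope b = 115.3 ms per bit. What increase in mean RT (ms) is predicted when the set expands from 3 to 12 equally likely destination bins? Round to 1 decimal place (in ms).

230.6 ms

The intercept a cancels: ΔRT = b·(log₂ n₂ − log₂ n₁) = b·log₂(n₂/n₁).
log₂(12) − log₂(3) = log₂(12/3) = log₂(4) = 2.
ΔRT = 115.3 × 2.0000 = 230.600 ms.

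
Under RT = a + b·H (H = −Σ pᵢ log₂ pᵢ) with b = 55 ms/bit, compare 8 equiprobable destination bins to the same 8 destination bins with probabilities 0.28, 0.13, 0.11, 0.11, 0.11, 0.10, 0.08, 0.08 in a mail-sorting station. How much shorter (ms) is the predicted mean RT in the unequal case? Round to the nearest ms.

8 ms

The RT saving is b·ΔH. Equiprobable H₀ = log₂(8) = 3.0000 bits; with the given probabilities H = 2.8629 bits.
b·(H₀ − H) = 55 × (3.0000 − 2.8629) = 7.54 ms.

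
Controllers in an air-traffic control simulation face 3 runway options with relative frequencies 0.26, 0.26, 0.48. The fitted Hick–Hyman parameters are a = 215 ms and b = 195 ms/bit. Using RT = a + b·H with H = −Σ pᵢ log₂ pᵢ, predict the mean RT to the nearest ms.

H = 0.26·log₂(1/0.26) + 0.26·log₂(1/0.26) + 0.48·log₂(1/0.48) = 1.5188 bits.
RT = 215 + 195 × 1.5188 = 511.17 ms.

511 ms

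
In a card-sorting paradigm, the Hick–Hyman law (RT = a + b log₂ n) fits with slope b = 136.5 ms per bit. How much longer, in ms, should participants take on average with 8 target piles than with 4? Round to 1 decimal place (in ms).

ΔRT = (a + b log₂ n₂) − (a + b log₂ n₁) = b·(log₂ n₂ − log₂ n₁).
log₂(8) − log₂(4) = log₂(8/4) = log₂(2) = 1.
ΔRT = 136.5 × 1.0000 = 136.500 ms.

136.5 ms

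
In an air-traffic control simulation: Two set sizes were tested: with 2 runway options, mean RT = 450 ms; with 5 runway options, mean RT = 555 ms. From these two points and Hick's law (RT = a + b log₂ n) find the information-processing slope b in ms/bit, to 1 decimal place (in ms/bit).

Slope: b = (555 − 450) / (log₂ 5 − log₂ 2) = 105/1.3219 = 79.429 ms/bit.

79.4 ms/bit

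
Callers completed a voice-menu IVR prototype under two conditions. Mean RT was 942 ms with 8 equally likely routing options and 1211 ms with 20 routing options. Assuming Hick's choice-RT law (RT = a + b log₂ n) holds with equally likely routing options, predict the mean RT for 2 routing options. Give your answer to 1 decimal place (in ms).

RT is linear in log₂ n, so two points fix the line:
  b = (1211 − 942) / (log₂ 20 − log₂ 8) = 269 / (4.3219 − 3) = 203.491 ms/bit
  a = 942 − 203.491 × 3 = 331.528 ms
Then RT(2) = 331.528 + 203.491 × log₂ 2 = 331.528 + 203.491 × 1 ≈ 535.019 ms.

535.0 ms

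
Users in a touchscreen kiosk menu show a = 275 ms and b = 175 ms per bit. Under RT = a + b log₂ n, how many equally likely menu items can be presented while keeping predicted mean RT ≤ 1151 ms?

Set 275 + 175·log₂ n ≤ 1151 → log₂ n ≤ (1151 − 275)/175 = 5.0057.
So n ≤ 2^5.0057 = 32.127; the largest integer n is 32.

32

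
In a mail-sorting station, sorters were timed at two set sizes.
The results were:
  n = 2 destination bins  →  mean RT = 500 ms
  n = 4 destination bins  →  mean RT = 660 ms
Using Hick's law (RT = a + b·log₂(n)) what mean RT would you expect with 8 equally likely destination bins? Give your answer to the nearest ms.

RT is linear in log₂ n, so two points fix the line:
  b = (660 − 500) / (log₂ 4 − log₂ 2) = 160 / (2 − 1) = 160 ms/bit
  a = 500 − 160 × 1 = 340 ms
Then RT(8) = 340 + 160 × log₂ 8 = 340 + 160 × 3 ≈ 820.000 ms.

820 ms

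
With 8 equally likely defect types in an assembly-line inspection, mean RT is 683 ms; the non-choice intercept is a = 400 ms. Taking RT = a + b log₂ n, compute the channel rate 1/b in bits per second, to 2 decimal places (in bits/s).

10.60 bits/s

b = (683 − 400)/log₂ 8 = 283/3 = 94.333 ms per bit = 0.09433 s/bit; the reciprocal is 10.601 bits/s.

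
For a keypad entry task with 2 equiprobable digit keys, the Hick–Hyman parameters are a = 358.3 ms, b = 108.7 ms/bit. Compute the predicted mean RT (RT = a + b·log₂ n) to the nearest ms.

467 ms

log₂(2) = 1 bits, so RT = 358.3 + 108.7 × 1 ≈ 467.000 ms.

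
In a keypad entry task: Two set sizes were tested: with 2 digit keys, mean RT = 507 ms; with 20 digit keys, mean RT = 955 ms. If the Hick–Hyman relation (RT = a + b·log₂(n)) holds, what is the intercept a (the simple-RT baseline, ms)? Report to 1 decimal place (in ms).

372.1 ms

Slope: b = (955 − 507) / (log₂ 20 − log₂ 2) = 448/3.3219 = 134.861 ms/bit.
Intercept: a = 507 − 134.861·log₂(2) = 372.139 ms.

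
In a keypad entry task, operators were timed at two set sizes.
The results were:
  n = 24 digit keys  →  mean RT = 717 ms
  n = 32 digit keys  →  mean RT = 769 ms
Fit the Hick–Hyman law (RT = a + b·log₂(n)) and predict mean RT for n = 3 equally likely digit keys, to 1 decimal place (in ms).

With log₂ n on the abscissa the relation is linear; from the two conditions:
  b = (769 − 717) / (log₂ 32 − log₂ 24) = 52 / (5 − 4.5850) = 125.290 ms/bit
  a = 717 − 125.290 × 4.5850 = 142.551 ms
Then RT(3) = 142.551 + 125.290 × log₂ 3 = 142.551 + 125.290 × 1.5850 ≈ 341.130 ms.

341.1 ms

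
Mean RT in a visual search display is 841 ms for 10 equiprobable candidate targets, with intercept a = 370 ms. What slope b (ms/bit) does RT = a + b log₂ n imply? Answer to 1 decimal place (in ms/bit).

141.8 ms/bit

10 alternatives carry log₂ 10 = 3.3219 bits; the choice cost is 841 − 370 = 471 ms, so b = 471/3.3219 = 141.785 ms/bit.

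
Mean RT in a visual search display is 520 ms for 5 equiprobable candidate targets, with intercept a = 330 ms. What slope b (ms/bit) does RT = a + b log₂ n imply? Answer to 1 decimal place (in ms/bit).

81.8 ms/bit

b = (520 − 330) / log₂(5) = 190 / 2.3219 = 81.829 ms/bit.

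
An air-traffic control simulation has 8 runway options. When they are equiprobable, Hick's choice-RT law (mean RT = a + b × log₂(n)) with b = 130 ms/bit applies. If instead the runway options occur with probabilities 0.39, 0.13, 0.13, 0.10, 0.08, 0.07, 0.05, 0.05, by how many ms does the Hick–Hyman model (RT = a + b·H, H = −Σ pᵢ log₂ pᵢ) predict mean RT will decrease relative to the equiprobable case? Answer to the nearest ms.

Equiprobable entropy H₀ = log₂ 8 = 3.0000 bits.
Skewed entropy H = −Σ pᵢ log₂ pᵢ = 2.6195 bits.
ΔRT = b·(H₀ − H) = 130 × 0.3805 = 49.46 ms.

49 ms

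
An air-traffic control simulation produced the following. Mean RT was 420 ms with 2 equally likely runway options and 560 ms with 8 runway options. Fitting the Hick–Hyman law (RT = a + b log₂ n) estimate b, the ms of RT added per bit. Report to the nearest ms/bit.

b = (RT₂ − RT₁)/(log₂ n₂ − log₂ n₁) = (560 − 420)/(3 − 1) = 70 ms/bit.

70 ms/bit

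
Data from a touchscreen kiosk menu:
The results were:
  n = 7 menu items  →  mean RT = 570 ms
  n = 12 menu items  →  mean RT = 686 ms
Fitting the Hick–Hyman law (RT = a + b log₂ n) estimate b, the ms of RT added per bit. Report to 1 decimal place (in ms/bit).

The slope on a log₂ axis is (686 − 570) / (3.5850 − 2.8074) = 149.176 ms/bit.

149.2 ms/bit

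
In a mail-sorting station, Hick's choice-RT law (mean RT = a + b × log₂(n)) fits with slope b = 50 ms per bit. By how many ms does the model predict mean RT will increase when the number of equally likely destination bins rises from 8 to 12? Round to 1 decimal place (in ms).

29.2 ms

Only the slope matters, since a is common to both: ΔRT = b·log₂(n₂/n₁).
log₂(12) − log₂(8) = 3.5850 − 3 = 0.5850.
ΔRT = 50 × 0.5850 = 29.248 ms.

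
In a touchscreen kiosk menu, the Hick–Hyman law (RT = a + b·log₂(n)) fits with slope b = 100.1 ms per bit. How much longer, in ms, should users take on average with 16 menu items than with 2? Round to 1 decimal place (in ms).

The intercept a cancels: ΔRT = b·(log₂ n₂ − log₂ n₁) = b·log₂(n₂/n₁).
log₂(16) − log₂(2) = log₂(16/2) = log₂(8) = 3.
ΔRT = 100.1 × 3.0000 = 300.300 ms.

300.3 ms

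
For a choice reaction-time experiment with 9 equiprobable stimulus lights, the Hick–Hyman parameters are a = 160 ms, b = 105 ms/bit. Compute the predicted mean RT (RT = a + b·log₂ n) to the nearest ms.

493 ms

log₂(9) = 3.1699 bits, so RT = 160 + 105 × 3.1699 ≈ 492.842 ms.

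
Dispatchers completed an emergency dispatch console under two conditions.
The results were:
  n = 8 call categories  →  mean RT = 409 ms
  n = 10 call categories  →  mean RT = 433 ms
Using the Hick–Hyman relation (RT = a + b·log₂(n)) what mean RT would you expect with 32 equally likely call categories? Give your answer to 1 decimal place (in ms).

558.1 ms

Solve the two-equation system in a and b:
  b = (433 − 409) / (log₂ 10 − log₂ 8) = 24 / (3.3219 − 3) = 74.551 ms/bit
  a = 409 − 74.551 × 3 = 185.348 ms
Then RT(32) = 185.348 + 74.551 × log₂ 32 = 185.348 + 74.551 × 5 ≈ 558.102 ms.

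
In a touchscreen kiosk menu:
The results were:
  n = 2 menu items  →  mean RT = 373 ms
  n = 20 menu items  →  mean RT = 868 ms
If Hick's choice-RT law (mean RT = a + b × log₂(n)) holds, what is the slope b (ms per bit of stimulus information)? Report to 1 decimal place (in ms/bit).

149.0 ms/bit

b = (RT₂ − RT₁)/(log₂ n₂ − log₂ n₁) = (868 − 373)/(4.3219 − 1) = 149.010 ms/bit.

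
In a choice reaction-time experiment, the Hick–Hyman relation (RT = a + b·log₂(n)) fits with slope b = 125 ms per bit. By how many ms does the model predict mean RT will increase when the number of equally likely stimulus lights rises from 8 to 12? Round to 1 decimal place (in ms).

ΔRT = (a + b log₂ n₂) − (a + b log₂ n₁) = b·(log₂ n₂ − log₂ n₁).
log₂(12) − log₂(8) = 3.5850 − 3 = 0.5850.
ΔRT = 125 × 0.5850 = 73.120 ms.

73.1 ms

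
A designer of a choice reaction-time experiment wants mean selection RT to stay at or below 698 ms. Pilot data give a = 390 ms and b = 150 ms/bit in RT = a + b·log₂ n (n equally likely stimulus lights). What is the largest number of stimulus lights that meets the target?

4

150·log₂ n ≤ 698 − 390 = 308, giving log₂ n ≤ 2.0533 and n ≤ 4.151. The largest whole number is 4.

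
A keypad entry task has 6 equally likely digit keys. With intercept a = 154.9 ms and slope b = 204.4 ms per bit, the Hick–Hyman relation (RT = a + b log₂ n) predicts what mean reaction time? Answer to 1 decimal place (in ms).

log₂(6) = 2.5850 bits, so RT = 154.9 + 204.4 × 2.5850 ≈ 683.266 ms.

683.3 ms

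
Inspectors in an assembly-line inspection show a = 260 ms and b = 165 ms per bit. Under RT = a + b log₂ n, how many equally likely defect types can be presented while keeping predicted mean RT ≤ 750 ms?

7

165·log₂ n ≤ 750 − 260 = 490, giving log₂ n ≤ 2.9697 and n ≤ 7.834. The largest whole number is 7.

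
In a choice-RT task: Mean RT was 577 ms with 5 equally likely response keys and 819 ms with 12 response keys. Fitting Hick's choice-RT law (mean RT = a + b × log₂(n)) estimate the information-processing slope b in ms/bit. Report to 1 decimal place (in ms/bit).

The slope on a log₂ axis is (819 − 577) / (3.5850 − 2.3219) = 191.602 ms/bit.

191.6 ms/bit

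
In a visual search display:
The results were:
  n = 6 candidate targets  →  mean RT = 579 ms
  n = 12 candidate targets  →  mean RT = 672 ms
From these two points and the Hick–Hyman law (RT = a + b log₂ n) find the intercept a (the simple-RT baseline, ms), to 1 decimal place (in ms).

338.6 ms

The slope on a log₂ axis is (672 − 579) / (3.5850 − 2.5850) = 93.000 ms/bit.
a = RT₁ − b·log₂ n₁ = 579 − 93.000 × 2.5850 = 338.598 ms.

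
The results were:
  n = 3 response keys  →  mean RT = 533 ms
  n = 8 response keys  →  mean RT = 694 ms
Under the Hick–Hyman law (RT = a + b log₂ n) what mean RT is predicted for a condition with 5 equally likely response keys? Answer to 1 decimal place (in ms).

Fit slope and intercept:
  b = (694 − 533) / (log₂ 8 − log₂ 3) = 161 / (3 − 1.5850) = 113.778 ms/bit
  a = 533 − 113.778 × 1.5850 = 352.666 ms
Then RT(5) = 352.666 + 113.778 × log₂ 5 = 352.666 + 113.778 × 2.3219 ≈ 616.850 ms.

616.9 ms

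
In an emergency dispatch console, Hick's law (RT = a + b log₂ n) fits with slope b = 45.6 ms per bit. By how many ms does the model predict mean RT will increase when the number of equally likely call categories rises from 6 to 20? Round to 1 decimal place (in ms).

79.2 ms

ΔRT = (a + b log₂ n₂) − (a + b log₂ n₁) = b·(log₂ n₂ − log₂ n₁).
log₂(20) − log₂(6) = 4.3219 − 2.5850 = 1.7370.
ΔRT = 45.6 × 1.7370 = 79.206 ms.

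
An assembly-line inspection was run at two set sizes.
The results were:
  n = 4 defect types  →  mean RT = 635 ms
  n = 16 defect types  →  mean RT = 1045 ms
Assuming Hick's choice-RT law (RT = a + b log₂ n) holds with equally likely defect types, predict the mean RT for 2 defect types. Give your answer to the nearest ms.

With log₂ n on the abscissa the relation is linear; from the two conditions:
  b = (1045 − 635) / (log₂ 16 − log₂ 4) = 410 / (4 − 2) = 205 ms/bit
  a = 635 − 205 × 2 = 225 ms
Then RT(2) = 225 + 205 × log₂ 2 = 225 + 205 × 1 ≈ 430.000 ms.

430 ms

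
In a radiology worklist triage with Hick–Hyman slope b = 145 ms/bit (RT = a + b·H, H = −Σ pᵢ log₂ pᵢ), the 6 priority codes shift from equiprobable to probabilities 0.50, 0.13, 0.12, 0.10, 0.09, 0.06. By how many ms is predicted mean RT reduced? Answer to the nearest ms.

65 ms

Equiprobable entropy H₀ = log₂ 6 = 2.5850 bits.
Skewed entropy H = −Σ pᵢ log₂ pᵢ = 2.1381 bits.
ΔRT = b·(H₀ − H) = 145 × 0.4469 = 64.80 ms.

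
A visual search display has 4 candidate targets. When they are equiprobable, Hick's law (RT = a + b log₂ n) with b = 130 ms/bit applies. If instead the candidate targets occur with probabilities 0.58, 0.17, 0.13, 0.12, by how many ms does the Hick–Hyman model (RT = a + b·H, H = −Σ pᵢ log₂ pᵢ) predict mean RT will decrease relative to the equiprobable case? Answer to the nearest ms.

The RT saving is b·ΔH. Equiprobable H₀ = log₂(4) = 2.0000 bits; with the given probabilities H = 1.6401 bits.
b·(H₀ − H) = 130 × (2.0000 − 1.6401) = 46.79 ms.

47 ms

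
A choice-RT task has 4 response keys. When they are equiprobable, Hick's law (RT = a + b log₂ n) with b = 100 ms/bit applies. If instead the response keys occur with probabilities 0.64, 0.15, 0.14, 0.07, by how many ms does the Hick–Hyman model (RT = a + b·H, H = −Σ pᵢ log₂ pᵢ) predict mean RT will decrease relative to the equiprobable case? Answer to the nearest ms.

51 ms

Equiprobable entropy H₀ = log₂ 4 = 2.0000 bits.
Skewed entropy H = −Σ pᵢ log₂ pᵢ = 1.4883 bits.
ΔRT = b·(H₀ − H) = 100 × 0.5117 = 51.17 ms.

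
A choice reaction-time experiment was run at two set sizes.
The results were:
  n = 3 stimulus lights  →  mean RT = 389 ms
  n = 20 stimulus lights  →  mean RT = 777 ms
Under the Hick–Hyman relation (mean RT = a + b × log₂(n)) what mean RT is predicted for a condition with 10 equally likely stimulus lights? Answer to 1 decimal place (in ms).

RT is linear in log₂ n, so two points fix the line:
  b = (777 − 389) / (log₂ 20 − log₂ 3) = 388 / (4.3219 − 1.5850) = 141.763 ms/bit
  a = 389 − 141.763 × 1.5850 = 164.311 ms
Then RT(10) = 164.311 + 141.763 × log₂ 10 = 164.311 + 141.763 × 3.3219 ≈ 635.237 ms.

635.2 ms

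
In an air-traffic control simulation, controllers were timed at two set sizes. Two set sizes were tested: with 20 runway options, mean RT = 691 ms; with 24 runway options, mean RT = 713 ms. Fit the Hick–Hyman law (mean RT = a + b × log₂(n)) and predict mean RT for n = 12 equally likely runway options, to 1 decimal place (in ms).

629.4 ms

RT is linear in log₂ n, so two points fix the line:
  b = (713 − 691) / (log₂ 24 − log₂ 20) = 22 / (4.5850 − 4.3219) = 83.639 ms/bit
  a = 691 − 83.639 × 4.3219 = 329.517 ms
Then RT(12) = 329.517 + 83.639 × log₂ 12 = 329.517 + 83.639 × 3.5850 ≈ 629.361 ms.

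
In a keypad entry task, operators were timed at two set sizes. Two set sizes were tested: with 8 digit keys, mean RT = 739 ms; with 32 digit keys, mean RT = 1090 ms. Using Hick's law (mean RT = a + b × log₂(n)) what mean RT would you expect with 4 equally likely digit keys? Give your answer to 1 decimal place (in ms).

563.5 ms

Fit slope and intercept:
  b = (1090 − 739) / (log₂ 32 − log₂ 8) = 351 / (5 − 3) = 175.500 ms/bit
  a = 739 − 175.500 × 3 = 212.500 ms
Then RT(4) = 212.500 + 175.500 × log₂ 4 = 212.500 + 175.500 × 2 ≈ 563.500 ms.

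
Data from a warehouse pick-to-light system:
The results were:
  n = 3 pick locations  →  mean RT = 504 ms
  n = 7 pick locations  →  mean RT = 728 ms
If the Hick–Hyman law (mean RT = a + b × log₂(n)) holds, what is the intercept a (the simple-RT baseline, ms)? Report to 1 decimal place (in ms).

213.6 ms

b = (RT₂ − RT₁)/(log₂ n₂ − log₂ n₁) = (728 − 504)/(2.8074 − 1.5850) = 183.247 ms/bit.
Intercept: a = 504 − 183.247·log₂(3) = 213.560 ms.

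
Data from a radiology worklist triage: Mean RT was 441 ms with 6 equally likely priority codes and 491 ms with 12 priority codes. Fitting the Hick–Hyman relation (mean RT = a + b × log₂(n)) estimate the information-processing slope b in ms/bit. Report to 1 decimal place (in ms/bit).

Slope: b = (491 − 441) / (log₂ 12 − log₂ 6) = 50/1.0000 = 50.000 ms/bit.

50.0 ms/bit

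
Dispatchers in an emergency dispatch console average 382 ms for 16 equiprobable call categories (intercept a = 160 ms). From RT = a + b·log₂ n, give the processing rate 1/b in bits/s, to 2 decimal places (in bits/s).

18.02 bits/s

Choice component = 382 − 160 = 222 ms over log₂(16) = 4 bits.
b = 222 / 4 = 55.500 ms/bit, so 1/b = 18.018 bits/s.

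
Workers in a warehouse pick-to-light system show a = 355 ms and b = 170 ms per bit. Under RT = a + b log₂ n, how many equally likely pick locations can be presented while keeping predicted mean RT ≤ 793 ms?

Set 355 + 170·log₂ n ≤ 793 → log₂ n ≤ (793 − 355)/170 = 2.5765.
So n ≤ 2^2.5765 = 5.965; the largest integer n is 5.

5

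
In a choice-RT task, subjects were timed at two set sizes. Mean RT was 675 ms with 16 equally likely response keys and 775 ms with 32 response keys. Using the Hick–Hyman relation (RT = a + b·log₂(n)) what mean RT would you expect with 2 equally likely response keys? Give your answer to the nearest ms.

RT is linear in log₂ n, so two points fix the line:
  b = (775 − 675) / (log₂ 32 − log₂ 16) = 100 / (5 − 4) = 100 ms/bit
  a = 675 − 100 × 4 = 275 ms
Then RT(2) = 275 + 100 × log₂ 2 = 275 + 100 × 1 ≈ 375.000 ms.

375 ms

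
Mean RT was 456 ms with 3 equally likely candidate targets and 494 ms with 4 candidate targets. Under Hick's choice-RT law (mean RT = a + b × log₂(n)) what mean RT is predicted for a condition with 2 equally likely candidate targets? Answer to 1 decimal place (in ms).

With log₂ n on the abscissa the relation is linear; from the two conditions:
  b = (494 − 456) / (log₂ 4 − log₂ 3) = 38 / (2 − 1.5850) = 91.558 ms/bit
  a = 456 − 91.558 × 1.5850 = 310.884 ms
Then RT(2) = 310.884 + 91.558 × log₂ 2 = 310.884 + 91.558 × 1 ≈ 402.442 ms.

402.4 ms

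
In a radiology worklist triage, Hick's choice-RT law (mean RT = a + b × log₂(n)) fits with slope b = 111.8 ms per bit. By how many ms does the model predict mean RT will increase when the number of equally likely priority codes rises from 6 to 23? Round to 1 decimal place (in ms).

216.7 ms

The intercept a cancels: ΔRT = b·(log₂ n₂ − log₂ n₁) = b·log₂(n₂/n₁).
log₂(23) − log₂(6) = 4.5236 − 2.5850 = 1.9386.
ΔRT = 111.8 × 1.9386 = 216.735 ms.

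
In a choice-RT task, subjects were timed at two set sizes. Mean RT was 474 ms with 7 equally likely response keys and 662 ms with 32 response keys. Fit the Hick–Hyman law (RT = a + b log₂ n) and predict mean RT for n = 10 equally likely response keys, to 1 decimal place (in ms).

With log₂ n on the abscissa the relation is linear; from the two conditions:
  b = (662 − 474) / (log₂ 32 − log₂ 7) = 188 / (5 − 2.8074) = 85.741 ms/bit
  a = 474 − 85.741 × 2.8074 = 233.294 ms
Then RT(10) = 233.294 + 85.741 × log₂ 10 = 233.294 + 85.741 × 3.3219 ≈ 518.120 ms.

518.1 ms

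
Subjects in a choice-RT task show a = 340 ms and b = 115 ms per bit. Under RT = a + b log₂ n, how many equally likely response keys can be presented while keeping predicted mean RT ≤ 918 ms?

32

Set 340 + 115·log₂ n ≤ 918 → log₂ n ≤ (918 − 340)/115 = 5.0261.
So n ≤ 2^5.0261 = 32.584; the largest integer n is 32.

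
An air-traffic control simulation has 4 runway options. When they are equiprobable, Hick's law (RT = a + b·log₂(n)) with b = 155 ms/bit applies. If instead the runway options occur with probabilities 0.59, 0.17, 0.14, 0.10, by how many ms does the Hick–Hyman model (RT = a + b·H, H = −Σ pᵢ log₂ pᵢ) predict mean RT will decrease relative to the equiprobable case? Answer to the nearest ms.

60 ms

The RT saving is b·ΔH. Equiprobable H₀ = log₂(4) = 2.0000 bits; with the given probabilities H = 1.6130 bits.
b·(H₀ − H) = 155 × (2.0000 − 1.6130) = 59.98 ms.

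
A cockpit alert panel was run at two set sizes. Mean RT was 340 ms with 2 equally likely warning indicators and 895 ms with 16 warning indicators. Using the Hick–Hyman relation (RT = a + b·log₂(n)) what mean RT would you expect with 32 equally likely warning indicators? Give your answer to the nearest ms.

With log₂ n on the abscissa the relation is linear; from the two conditions:
  b = (895 − 340) / (log₂ 16 − log₂ 2) = 555 / (4 − 1) = 185 ms/bit
  a = 340 − 185 × 1 = 155 ms
Then RT(32) = 155 + 185 × log₂ 32 = 155 + 185 × 5 ≈ 1080.000 ms.

1080 ms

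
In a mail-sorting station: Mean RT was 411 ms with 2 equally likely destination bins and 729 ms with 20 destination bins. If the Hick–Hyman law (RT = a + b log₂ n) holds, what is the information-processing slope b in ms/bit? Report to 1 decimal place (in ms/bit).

The slope on a log₂ axis is (729 − 411) / (4.3219 − 1) = 95.728 ms/bit.

95.7 ms/bit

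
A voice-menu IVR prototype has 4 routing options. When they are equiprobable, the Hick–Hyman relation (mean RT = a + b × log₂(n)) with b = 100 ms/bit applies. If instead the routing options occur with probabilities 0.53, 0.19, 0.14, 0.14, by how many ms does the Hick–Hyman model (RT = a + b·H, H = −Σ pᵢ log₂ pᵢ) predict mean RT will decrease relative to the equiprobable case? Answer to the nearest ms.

The RT saving is b·ΔH. Equiprobable H₀ = log₂(4) = 2.0000 bits; with the given probabilities H = 1.7349 bits.
b·(H₀ − H) = 100 × (2.0000 − 1.7349) = 26.51 ms.

27 ms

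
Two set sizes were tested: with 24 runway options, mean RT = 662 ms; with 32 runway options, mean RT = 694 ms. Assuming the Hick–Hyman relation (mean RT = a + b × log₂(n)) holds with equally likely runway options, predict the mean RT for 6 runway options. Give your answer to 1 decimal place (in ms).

Fit slope and intercept:
  b = (694 − 662) / (log₂ 32 − log₂ 24) = 32 / (5 − 4.5850) = 77.101 ms/bit
  a = 662 − 77.101 × 4.5850 = 308.493 ms
Then RT(6) = 308.493 + 77.101 × log₂ 6 = 308.493 + 77.101 × 2.5850 ≈ 507.797 ms.

507.8 ms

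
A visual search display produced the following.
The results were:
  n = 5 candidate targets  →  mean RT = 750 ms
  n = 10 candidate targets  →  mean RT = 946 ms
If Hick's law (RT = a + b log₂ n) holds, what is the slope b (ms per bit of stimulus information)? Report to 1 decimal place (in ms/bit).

b = (RT₂ − RT₁)/(log₂ n₂ − log₂ n₁) = (946 − 750)/(3.3219 − 2.3219) = 196.000 ms/bit.

196.0 ms/bit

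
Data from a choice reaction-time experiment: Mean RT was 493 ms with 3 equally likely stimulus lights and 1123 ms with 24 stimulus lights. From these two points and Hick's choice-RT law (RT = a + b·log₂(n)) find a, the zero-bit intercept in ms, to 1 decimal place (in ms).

160.2 ms

The slope on a log₂ axis is (1123 − 493) / (4.5850 − 1.5850) = 210.000 ms/bit.
Intercept: a = 493 − 210.000·log₂(3) = 160.158 ms.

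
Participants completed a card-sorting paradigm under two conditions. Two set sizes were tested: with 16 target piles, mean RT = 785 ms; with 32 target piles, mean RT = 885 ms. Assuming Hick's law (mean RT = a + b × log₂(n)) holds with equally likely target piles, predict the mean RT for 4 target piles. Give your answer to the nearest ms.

Solve the two-equation system in a and b:
  b = (885 − 785) / (log₂ 32 − log₂ 16) = 100 / (5 − 4) = 100 ms/bit
  a = 785 − 100 × 4 = 385 ms
Then RT(4) = 385 + 100 × log₂ 4 = 385 + 100 × 2 ≈ 585.000 ms.

585 ms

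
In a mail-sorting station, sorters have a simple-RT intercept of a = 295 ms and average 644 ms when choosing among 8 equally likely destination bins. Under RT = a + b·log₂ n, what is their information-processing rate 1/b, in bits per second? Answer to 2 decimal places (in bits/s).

8.60 bits/s

Choice component = 644 − 295 = 349 ms over log₂(8) = 3 bits.
b = 349 / 3 = 116.333 ms/bit, so 1/b = 8.596 bits/s.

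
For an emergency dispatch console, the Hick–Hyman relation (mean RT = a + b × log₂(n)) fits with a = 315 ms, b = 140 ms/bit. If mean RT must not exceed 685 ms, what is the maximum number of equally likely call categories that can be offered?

Information budget: (685 − 315)/140 = 2.6429 bits, so n ≤ 2^2.6429 = 6.246 → at most 6.

6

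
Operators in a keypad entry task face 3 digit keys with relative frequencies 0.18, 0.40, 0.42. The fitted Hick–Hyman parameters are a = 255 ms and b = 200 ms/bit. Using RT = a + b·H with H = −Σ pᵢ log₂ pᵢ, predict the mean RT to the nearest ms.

H = 0.18·log₂(1/0.18) + 0.40·log₂(1/0.40) + 0.42·log₂(1/0.42) = 1.4997 bits.
RT = 255 + 200 × 1.4997 = 554.95 ms.

555 ms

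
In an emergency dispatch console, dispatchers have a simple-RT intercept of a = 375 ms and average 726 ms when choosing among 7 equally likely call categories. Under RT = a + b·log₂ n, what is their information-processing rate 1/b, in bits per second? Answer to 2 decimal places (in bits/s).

8.00 bits/s

Choice component = 726 − 375 = 351 ms over log₂(7) = 2.8074 bits.
b = 351 / 2.8074 = 125.029 ms/bit, so 1/b = 7.998 bits/s.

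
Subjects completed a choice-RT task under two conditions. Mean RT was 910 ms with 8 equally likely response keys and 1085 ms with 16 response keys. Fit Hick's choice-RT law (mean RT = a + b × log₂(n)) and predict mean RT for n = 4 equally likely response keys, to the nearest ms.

With log₂ n on the abscissa the relation is linear; from the two conditions:
  b = (1085 − 910) / (log₂ 16 − log₂ 8) = 175 / (4 − 3) = 175 ms/bit
  a = 910 − 175 × 3 = 385 ms
Then RT(4) = 385 + 175 × log₂ 4 = 385 + 175 × 2 ≈ 735.000 ms.

735 ms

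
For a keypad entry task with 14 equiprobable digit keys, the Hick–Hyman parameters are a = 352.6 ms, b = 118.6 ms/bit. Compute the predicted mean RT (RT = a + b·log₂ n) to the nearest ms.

log₂(14) = 3.8074 bits, so RT = 352.6 + 118.6 × 3.8074 ≈ 804.152 ms.

804 ms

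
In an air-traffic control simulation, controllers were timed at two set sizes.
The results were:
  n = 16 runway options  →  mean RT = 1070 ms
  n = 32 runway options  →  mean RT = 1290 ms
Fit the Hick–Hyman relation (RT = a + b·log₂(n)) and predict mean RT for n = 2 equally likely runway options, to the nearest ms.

410 ms

Solve the two-equation system in a and b:
  b = (1290 − 1070) / (log₂ 32 − log₂ 16) = 220 / (5 − 4) = 220 ms/bit
  a = 1070 − 220 × 4 = 190 ms
Then RT(2) = 190 + 220 × log₂ 2 = 190 + 220 × 1 ≈ 410.000 ms.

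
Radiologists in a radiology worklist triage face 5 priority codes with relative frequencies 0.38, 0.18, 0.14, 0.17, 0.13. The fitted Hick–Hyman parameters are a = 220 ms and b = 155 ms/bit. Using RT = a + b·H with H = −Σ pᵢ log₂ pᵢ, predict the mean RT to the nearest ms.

Entropy contributions −pᵢ log₂ pᵢ: 0.5305, 0.4453, 0.3971, 0.4346, 0.3826; sum H = 2.1901 bits.
RT = a + bH = 220 + 155·2.1901 = 559.47 ms.

559 ms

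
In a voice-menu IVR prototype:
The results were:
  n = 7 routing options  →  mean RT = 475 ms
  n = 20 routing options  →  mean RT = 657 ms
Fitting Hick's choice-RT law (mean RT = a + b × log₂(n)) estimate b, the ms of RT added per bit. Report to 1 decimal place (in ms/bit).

b = (RT₂ − RT₁)/(log₂ n₂ − log₂ n₁) = (657 − 475)/(4.3219 − 2.8074) = 120.166 ms/bit.

120.2 ms/bit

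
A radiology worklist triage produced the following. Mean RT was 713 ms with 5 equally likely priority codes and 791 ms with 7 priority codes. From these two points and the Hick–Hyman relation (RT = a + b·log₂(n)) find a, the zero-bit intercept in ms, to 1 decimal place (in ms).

339.9 ms

The slope on a log₂ axis is (791 − 713) / (2.8074 − 2.3219) = 160.683 ms/bit.
a = RT₁ − b·log₂ n₁ = 713 − 160.683 × 2.3219 = 339.905 ms.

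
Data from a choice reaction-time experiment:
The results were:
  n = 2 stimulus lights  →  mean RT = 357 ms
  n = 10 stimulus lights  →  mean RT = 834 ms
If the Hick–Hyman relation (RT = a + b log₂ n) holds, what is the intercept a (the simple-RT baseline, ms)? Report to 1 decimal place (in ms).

151.6 ms

The slope on a log₂ axis is (834 − 357) / (3.3219 − 1) = 205.433 ms/bit.
Intercept: a = 357 − 205.433·log₂(2) = 151.567 ms.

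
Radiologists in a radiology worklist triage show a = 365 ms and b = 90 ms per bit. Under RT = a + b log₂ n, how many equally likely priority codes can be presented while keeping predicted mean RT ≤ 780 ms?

Set 365 + 90·log₂ n ≤ 780 → log₂ n ≤ (780 − 365)/90 = 4.6111.
So n ≤ 2^4.6111 = 24.439; the largest integer n is 24.

24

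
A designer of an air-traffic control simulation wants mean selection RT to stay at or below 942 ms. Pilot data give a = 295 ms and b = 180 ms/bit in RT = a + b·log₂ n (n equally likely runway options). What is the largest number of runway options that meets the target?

Information budget: (942 − 295)/180 = 3.5944 bits, so n ≤ 2^3.5944 = 12.079 → at most 12.

12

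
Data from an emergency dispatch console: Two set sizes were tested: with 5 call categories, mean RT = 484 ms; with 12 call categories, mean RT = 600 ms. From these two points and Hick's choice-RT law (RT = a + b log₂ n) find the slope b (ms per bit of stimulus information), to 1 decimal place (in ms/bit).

b = (RT₂ − RT₁)/(log₂ n₂ − log₂ n₁) = (600 − 484)/(3.5850 − 2.3219) = 91.842 ms/bit.

91.8 ms/bit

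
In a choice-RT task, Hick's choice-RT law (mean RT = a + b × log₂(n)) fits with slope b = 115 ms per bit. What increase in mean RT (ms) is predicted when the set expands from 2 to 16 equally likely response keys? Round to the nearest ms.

345 ms

ΔRT = (a + b log₂ n₂) − (a + b log₂ n₁) = b·(log₂ n₂ − log₂ n₁).
log₂(16) − log₂(2) = log₂(16/2) = log₂(8) = 3.
ΔRT = 115 × 3.0000 = 345.000 ms.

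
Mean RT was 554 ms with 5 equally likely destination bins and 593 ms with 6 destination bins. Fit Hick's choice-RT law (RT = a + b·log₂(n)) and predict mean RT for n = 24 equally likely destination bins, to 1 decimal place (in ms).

Fit slope and intercept:
  b = (593 − 554) / (log₂ 6 − log₂ 5) = 39 / (2.5850 − 2.3219) = 148.270 ms/bit
  a = 554 − 148.270 × 2.3219 = 209.729 ms
Then RT(24) = 209.729 + 148.270 × log₂ 24 = 209.729 + 148.270 × 4.5850 ≈ 889.539 ms.

889.5 ms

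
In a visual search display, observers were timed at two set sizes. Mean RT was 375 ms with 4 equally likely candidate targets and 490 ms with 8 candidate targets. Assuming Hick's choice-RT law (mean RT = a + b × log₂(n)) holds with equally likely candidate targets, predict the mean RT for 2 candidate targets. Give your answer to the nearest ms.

Fit slope and intercept:
  b = (490 − 375) / (log₂ 8 − log₂ 4) = 115 / (3 − 2) = 115 ms/bit
  a = 375 − 115 × 2 = 145 ms
Then RT(2) = 145 + 115 × log₂ 2 = 145 + 115 × 1 ≈ 260.000 ms.

260 ms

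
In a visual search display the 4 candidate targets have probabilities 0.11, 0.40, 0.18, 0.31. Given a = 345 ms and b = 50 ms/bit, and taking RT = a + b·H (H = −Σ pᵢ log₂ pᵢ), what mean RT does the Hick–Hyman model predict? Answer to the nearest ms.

H = 0.11·log₂(1/0.11) + 0.40·log₂(1/0.40) + 0.18·log₂(1/0.18) + 0.31·log₂(1/0.31) = 1.8482 bits.
RT = 345 + 50 × 1.8482 = 437.41 ms.

437 ms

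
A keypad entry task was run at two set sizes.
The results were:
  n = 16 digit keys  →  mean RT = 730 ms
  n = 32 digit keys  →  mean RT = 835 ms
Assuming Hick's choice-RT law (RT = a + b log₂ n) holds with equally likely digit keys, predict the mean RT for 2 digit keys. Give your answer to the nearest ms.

With log₂ n on the abscissa the relation is linear; from the two conditions:
  b = (835 − 730) / (log₂ 32 − log₂ 16) = 105 / (5 − 4) = 105 ms/bit
  a = 730 − 105 × 4 = 310 ms
Then RT(2) = 310 + 105 × log₂ 2 = 310 + 105 × 1 ≈ 415.000 ms.

415 ms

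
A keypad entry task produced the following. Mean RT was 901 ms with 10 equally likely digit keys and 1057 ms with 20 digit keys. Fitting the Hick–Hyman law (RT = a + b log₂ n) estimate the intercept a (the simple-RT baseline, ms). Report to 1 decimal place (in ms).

382.8 ms

Slope: b = (1057 − 901) / (log₂ 20 − log₂ 10) = 156/1.0000 = 156.000 ms/bit.
Intercept: a = 901 − 156.000·log₂(10) = 382.779 ms.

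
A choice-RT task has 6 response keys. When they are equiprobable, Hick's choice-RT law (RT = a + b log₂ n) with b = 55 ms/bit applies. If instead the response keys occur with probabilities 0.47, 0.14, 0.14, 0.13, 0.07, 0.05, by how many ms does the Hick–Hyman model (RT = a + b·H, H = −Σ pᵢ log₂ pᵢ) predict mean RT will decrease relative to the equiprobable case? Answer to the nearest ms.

Equiprobable entropy H₀ = log₂ 6 = 2.5850 bits.
Skewed entropy H = −Σ pᵢ log₂ pᵢ = 2.1735 bits.
ΔRT = b·(H₀ − H) = 55 × 0.4115 = 22.63 ms.

23 ms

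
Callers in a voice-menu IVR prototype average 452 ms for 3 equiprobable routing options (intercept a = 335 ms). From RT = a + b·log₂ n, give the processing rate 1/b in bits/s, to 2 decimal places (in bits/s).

13.55 bits/s

b = (452 − 335)/log₂ 3 = 117/1.5850 = 73.819 ms per bit = 0.07382 s/bit; the reciprocal is 13.547 bits/s.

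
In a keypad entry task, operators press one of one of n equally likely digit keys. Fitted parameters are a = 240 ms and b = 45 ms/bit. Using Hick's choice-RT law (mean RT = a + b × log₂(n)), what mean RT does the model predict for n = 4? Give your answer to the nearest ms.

330 ms

log₂(4) = 2 bits, so RT = 240 + 45 × 2 ≈ 330.000 ms.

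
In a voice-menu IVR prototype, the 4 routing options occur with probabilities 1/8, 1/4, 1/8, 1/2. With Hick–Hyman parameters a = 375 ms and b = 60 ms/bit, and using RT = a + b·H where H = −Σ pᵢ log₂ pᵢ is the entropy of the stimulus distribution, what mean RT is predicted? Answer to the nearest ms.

480 ms

H = −Σ pᵢ log₂ pᵢ = 0.125·3 + 0.25·2 + 0.125·3 + 0.5·1 = 1.750 bits.
RT = 375 + 60 × 1.750 = 480.00 ms.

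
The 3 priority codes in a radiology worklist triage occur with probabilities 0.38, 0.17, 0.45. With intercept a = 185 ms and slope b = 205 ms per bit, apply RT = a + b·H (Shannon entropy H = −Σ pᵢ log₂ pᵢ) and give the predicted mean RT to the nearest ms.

H = 0.38·log₂(1/0.38) + 0.17·log₂(1/0.17) + 0.45·log₂(1/0.45) = 1.4834 bits.
RT = 185 + 205 × 1.4834 = 489.11 ms.

489 ms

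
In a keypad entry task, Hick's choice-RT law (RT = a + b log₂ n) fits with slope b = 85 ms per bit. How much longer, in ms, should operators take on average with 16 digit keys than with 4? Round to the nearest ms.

Only the slope matters, since a is common to both: ΔRT = b·log₂(n₂/n₁).
log₂(16) − log₂(4) = log₂(16/4) = log₂(4) = 2.
ΔRT = 85 × 2.0000 = 170.000 ms.

170 ms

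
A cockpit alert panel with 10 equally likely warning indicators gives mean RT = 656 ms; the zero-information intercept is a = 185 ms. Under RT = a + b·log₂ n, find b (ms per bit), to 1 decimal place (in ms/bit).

10 alternatives carry log₂ 10 = 3.3219 bits; the choice cost is 656 − 185 = 471 ms, so b = 471/3.3219 = 141.785 ms/bit.

141.8 ms/bit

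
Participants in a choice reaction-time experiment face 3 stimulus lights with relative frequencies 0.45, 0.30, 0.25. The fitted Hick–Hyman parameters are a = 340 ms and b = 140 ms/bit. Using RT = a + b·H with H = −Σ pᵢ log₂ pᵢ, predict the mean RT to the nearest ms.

556 ms

H = 0.45·log₂(1/0.45) + 0.30·log₂(1/0.30) + 0.25·log₂(1/0.25) = 1.5395 bits.
RT = 340 + 140 × 1.5395 = 555.53 ms.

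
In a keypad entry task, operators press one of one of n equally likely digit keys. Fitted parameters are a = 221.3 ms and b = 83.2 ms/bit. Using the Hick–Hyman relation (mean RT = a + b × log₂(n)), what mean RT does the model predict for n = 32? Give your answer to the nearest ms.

log₂(32) = 5 bits, so RT = 221.3 + 83.2 × 5 ≈ 637.300 ms.

637 ms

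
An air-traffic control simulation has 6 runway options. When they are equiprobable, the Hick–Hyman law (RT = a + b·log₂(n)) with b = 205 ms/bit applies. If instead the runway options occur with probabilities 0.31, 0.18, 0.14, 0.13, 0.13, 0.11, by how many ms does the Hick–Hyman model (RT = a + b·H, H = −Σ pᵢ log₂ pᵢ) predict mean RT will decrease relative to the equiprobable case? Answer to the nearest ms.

The RT saving is b·ΔH. Equiprobable H₀ = log₂(6) = 2.5850 bits; with the given probabilities H = 2.4818 bits.
b·(H₀ − H) = 205 × (2.5850 − 2.4818) = 21.15 ms.

21 ms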